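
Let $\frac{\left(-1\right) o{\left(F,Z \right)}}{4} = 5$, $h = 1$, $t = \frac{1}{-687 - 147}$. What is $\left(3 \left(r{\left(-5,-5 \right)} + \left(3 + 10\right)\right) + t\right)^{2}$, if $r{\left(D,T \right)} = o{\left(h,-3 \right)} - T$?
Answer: $\frac{25050025}{695556} \approx 36.014$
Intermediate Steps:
$t = - \frac{1}{834}$ ($t = \frac{1}{-834} = - \frac{1}{834} \approx -0.001199$)
$o{\left(F,Z \right)} = -20$ ($o{\left(F,Z \right)} = \left(-4\right) 5 = -20$)
$r{\left(D,T \right)} = -20 - T$
$\left(3 \left(r{\left(-5,-5 \right)} + \left(3 + 10\right)\right) + t\right)^{2} = \left(3 \left(\left(-20 - -5\right) + \left(3 + 10\right)\right) - \frac{1}{834}\right)^{2} = \left(3 \left(\left(-20 + 5\right) + 13\right) - \frac{1}{834}\right)^{2} = \left(3 \left(-15 + 13\right) - \frac{1}{834}\right)^{2} = \left(3 \left(-2\right) - \frac{1}{834}\right)^{2} = \left(-6 - \frac{1}{834}\right)^{2} = \left(- \frac{5005}{834}\right)^{2} = \frac{25050025}{695556}$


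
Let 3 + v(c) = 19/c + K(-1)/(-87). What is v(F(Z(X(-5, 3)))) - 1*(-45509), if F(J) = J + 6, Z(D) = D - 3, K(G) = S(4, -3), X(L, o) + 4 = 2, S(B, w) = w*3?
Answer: 1320228/29 ≈ 45525.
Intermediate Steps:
S(B, w) = 3*w
X(L, o) = -2 (X(L, o) = -4 + 2 = -2)
K(G) = -9 (K(G) = 3*(-3) = -9)
Z(D) = -3 + D
F(J) = 6 + J
v(c) = -84/29 + 19/c (v(c) = -3 + (19/c - 9/(-87)) = -3 + (19/c - 9*(-1/87)) = -3 + (19/c + 3/29) = -3 + (3/29 + 19/c) = -84/29 + 19/c)
v(F(Z(X(-5, 3)))) - 1*(-45509) = (-84/29 + 19/(6 + (-3 - 2))) - 1*(-45509) = (-84/29 + 19/(6 - 5)) + 45509 = (-84/29 + 19/1) + 45509 = (-84/29 + 19*1) + 45509 = (-84/29 + 19) + 45509 = 467/29 + 45509 = 1320228/29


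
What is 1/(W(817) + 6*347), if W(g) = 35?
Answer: 1/2117 ≈ 0.00047237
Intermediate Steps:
1/(W(817) + 6*347) = 1/(35 + 6*347) = 1/(35 + 2082) = 1/2117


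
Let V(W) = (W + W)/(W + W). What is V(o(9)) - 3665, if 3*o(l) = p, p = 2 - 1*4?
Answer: -3664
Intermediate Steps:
p = -2 (p = 2 - 4 = -2)
o(l) = -⅔ (o(l) = (⅓)*(-2) = -⅔)
V(W) = 1 (V(W) = (2*W)/((2*W)) = (2*W)*(1/(2*W)) = 1)
V(o(9)) - 3665 = 1 - 3665 = -3664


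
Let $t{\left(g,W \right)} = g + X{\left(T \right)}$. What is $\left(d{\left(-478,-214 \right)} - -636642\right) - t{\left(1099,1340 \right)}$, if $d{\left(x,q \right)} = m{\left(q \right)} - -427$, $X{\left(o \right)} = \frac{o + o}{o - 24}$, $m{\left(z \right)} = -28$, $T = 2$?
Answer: $\frac{6995364}{11} \approx 6.3594 \cdot 10^{5}$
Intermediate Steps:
$X{\left(o \right)} = \frac{2 o}{-24 + o}$
$d{\left(x,q \right)} = 399$ ($d{\left(x,q \right)} = -28 - -427 = -28 + 427 = 399$)
$t{\left(g,W \right)} = - \frac{2}{11} + g$ ($t{\left(g,W \right)} = g + 2 \cdot 2 \frac{1}{-24 + 2} = g + 2 \cdot 2 \frac{1}{-22} = g + 2 \cdot 2 \left(- \frac{1}{22}\right) = g - \frac{2}{11} = - \frac{2}{11} + g$)
$\left(d{\left(-478,-214 \right)} - -636642\right) - t{\left(1099,1340 \right)} = \left(399 - -636642\right) - \left(- \frac{2}{11} + 1099\right) = \left(399 + 636642\right) - \frac{12087}{11} = 637041 - \frac{12087}{11} = \frac{6995364}{11}$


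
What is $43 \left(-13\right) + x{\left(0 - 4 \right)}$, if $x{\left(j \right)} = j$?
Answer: $-563$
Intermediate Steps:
$43 \left(-13\right) + x{\left(0 - 4 \right)} = 43 \left(-13\right) + \left(0 - 4\right) = -559 - 4 = -563$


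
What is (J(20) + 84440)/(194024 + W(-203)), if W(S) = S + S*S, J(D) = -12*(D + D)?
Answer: 8396/23503 ≈ 0.35723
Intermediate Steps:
J(D) = -24*D
W(S) = S + S²
(J(20) + 84440)/(194024 + W(-203)) = (-24*20 + 84440)/(194024 - 203*(1 - 203)) = (-480 + 84440)/(194024 - 203*(-202)) = 83960/(194024 + 41006) = 83960/235030 = 83960*(1/235030) = 8396/23503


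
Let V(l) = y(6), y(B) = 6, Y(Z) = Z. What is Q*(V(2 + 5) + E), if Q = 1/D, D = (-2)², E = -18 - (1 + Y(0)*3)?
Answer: -13/4 ≈ -3.2500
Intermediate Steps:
E = -19 (E = -18 - (1 + 0*3) = -18 - (1 + 0) = -18 - 1*1 = -18 - 1 = -19)
V(l) = 6
D = 4
Q = ¼ (Q = 1/4 = ¼ ≈ 0.25000)
Q*(V(2 + 5) + E) = (6 - 19)/4 = (¼)*(-13) = -13/4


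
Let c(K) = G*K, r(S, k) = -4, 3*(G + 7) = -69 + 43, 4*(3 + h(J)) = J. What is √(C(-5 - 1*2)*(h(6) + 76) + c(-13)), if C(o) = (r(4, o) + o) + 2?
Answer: I*√16806/6 ≈ 21.606*I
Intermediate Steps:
h(J) = -3 + J/4
G = -47/3 (G = -7 + (-69 + 43)/3 = -7 + (⅓)*(-26) = -7 - 26/3 = -47/3 ≈ -15.667)
c(K) = -47*K/3
C(o) = -2 + o (C(o) = (-4 + o) + 2 = -2 + o)
√(C(-5 - 1*2)*(h(6) + 76) + c(-13)) = √((-2 + (-5 - 1*2))*((-3 + (¼)*6) + 76) - 47/3*(-13)) = √((-2 + (-5 - 2))*((-3 + 3/2) + 76) + 611/3) = √((-2 - 7)*(-3/2 + 76) + 611/3) = √(-9*149/2 + 611/3) = √(-1341/2 + 611/3) = √(-2801/6) = I*√16806/6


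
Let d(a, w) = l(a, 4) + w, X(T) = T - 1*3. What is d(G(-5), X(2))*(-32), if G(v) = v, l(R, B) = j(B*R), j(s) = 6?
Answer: -160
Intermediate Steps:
l(R, B) = 6
X(T) = -3 + T (X(T) = T - 3 = -3 + T)
d(a, w) = 6 + w
d(G(-5), X(2))*(-32) = (6 + (-3 + 2))*(-32) = (6 - 1)*(-32) = 5*(-32) = -160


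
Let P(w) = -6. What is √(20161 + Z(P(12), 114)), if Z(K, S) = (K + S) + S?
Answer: √20383 ≈ 142.77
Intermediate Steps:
Z(K, S) = K + 2*S
√(20161 + Z(P(12), 114)) = √(20161 + (-6 + 2*114)) = √(20161 + (-6 + 228)) = √(20161 + 222) = √20383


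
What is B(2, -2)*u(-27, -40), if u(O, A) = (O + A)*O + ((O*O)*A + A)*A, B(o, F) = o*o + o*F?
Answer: 0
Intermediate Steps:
B(o, F) = o² + F*o
u(O, A) = A*(A + A*O²) + O*(A + O) (u(O, A) = (A + O)*O + (O²*A + A)*A = O*(A + O) + (A*O² + A)*A = O*(A + O) + (A + A*O²)*A = O*(A + O) + A*(A + A*O²) = A*(A + A*O²) + O*(A + O))
B(2, -2)*u(-27, -40) = (2*(-2 + 2))*((-40)² + (-27)² - 40*(-27) + (-40)²*(-27)²) = (2*0)*(1600 + 729 + 1080 + 1600*729) = 0*(1600 + 729 + 1080 + 1166400) = 0*1169809 = 0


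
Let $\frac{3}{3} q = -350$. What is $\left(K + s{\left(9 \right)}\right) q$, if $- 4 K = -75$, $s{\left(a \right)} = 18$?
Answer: $- \frac{25725}{2} \approx -12863.0$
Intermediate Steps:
$q = -350$
$K = \frac{75}{4}$ ($K = \left(- \frac{1}{4}\right) \left(-75\right) = \frac{75}{4} \approx 18.75$)
$\left(K + s{\left(9 \right)}\right) q = \left(\frac{75}{4} + 18\right) \left(-350\right) = \frac{147}{4} \left(-350\right) = - \frac{25725}{2}$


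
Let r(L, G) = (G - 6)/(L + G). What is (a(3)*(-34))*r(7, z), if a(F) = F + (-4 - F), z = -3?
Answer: -306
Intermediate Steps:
a(F) = -4
r(L, G) = (-6 + G)/(G + L)
(a(3)*(-34))*r(7, z) = (-4*(-34))*((-6 - 3)/(-3 + 7)) = 136*(-9/4) = -306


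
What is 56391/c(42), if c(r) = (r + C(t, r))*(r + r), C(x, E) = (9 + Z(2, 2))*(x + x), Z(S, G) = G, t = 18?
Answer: 18797/12264 ≈ 1.5327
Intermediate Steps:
C(x, E) = 22*x (C(x, E) = (9 + 2)*(x + x) = 11*(2*x) = 22*x)
c(r) = 2*r*(396 + r) (c(r) = (r + 22*18)*(r + r) = (r + 396)*(2*r) = (396 + r)*(2*r) = 2*r*(396 + r))
56391/c(42) = 56391/((2*42*(396 + 42))) = 56391/((2*42*438)) = 56391/36792 = 56391*(1/36792) = 18797/12264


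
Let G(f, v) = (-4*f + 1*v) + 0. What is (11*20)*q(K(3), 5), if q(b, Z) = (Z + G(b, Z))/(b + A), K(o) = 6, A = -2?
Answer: -770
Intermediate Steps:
G(f, v) = v - 4*f (G(f, v) = (-4*f + v) + 0 = (v - 4*f) + 0 = v - 4*f)
q(b, Z) = (-4*b + 2*Z)/(-2 + b) (q(b, Z) = (Z + (Z - 4*b))/(b - 2) = (-4*b + 2*Z)/(-2 + b))
(11*20)*q(K(3), 5) = (11*20)*(2*(5 - 2*6)/(-2 + 6)) = 220*(2*(5 - 12)/4) = 220*(2*(¼)*(-7)) = 220*(-7/2) = -770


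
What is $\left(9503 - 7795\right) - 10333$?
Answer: $-8625$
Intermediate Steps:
$\left(9503 - 7795\right) - 10333 = 1708 - 10333 = -8625$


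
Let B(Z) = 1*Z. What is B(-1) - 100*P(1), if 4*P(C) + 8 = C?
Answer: 174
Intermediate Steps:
P(C) = -2 + C/4
B(Z) = Z
B(-1) - 100*P(1) = -1 - 100*(-2 + (1/4)*1) = -1 - 100*(-2 + 1/4) = -1 - 100*(-7/4) = -1 + 175 = 174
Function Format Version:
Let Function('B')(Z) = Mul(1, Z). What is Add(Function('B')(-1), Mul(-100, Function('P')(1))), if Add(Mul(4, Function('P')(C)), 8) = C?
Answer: 174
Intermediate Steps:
Function('P')(C) = Add(-2, Mul(Rational(1, 4), C))
Function('B')(Z) = Z
Add(Function('B')(-1), Mul(-100, Function('P')(1))) = Add(-1, Mul(-100, Add(-2, Mul(Rational(1, 4), 1)))) = Add(-1, Mul(-100, Add(-2, Rational(1, 4)))) = Add(-1, Mul(-100, Rational(-7, 4))) = Add(-1, 175) = 174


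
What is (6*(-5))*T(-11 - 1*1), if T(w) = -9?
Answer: 270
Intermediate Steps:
(6*(-5))*T(-11 - 1*1) = (6*(-5))*(-9) = -30*(-9) = 270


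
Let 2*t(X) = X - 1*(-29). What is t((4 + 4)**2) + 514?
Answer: 1121/2 ≈ 560.50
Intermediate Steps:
t(X) = 29/2 + X/2 (t(X) = (X - 1*(-29))/2 = (X + 29)/2 = (29 + X)/2 = 29/2 + X/2)
t((4 + 4)**2) + 514 = (29/2 + (4 + 4)**2/2) + 514 = (29/2 + (1/2)*8**2) + 514 = (29/2 + (1/2)*64) + 514 = (29/2 + 32) + 514 = 93/2 + 514 = 1121/2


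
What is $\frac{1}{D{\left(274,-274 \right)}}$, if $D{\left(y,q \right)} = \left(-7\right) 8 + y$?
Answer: $\frac{1}{218} \approx 0.0045872$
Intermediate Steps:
$D{\left(y,q \right)} = -56 + y$
$\frac{1}{D{\left(274,-274 \right)}} = \frac{1}{-56 + 274} = \frac{1}{218}$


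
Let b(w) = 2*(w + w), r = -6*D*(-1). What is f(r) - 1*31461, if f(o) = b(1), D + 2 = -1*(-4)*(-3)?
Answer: -31457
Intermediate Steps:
D = -14 (D = -2 - 1*(-4)*(-3) = -2 + 4*(-3) = -2 - 12 = -14)
r = -84 (r = -6*(-14)*(-1) = 84*(-1) = -84)
b(w) = 4*w (b(w) = 2*(2*w) = 4*w)
f(o) = 4 (f(o) = 4*1 = 4)
f(r) - 1*31461 = 4 - 1*31461 = 4 - 31461 = -31457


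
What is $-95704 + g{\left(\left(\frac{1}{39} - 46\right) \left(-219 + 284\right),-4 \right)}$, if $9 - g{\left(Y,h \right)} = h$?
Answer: $-95691$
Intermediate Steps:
$g{\left(Y,h \right)} = 9 - h$
$-95704 + g{\left(\left(\frac{1}{39} - 46\right) \left(-219 + 284\right),-4 \right)} = -95704 + \left(9 - -4\right) = -95704 + \left(9 + 4\right) = -95704 + 13 = -95691$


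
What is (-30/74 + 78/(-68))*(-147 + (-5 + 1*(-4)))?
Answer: 152334/629 ≈ 242.18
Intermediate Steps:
(-30/74 + 78/(-68))*(-147 + (-5 + 1*(-4))) = (-30*1/74 + 78*(-1/68))*(-147 + (-5 - 4)) = (-15/37 - 39/34)*(-147 - 9) = -1953/1258*(-156) = 152334/629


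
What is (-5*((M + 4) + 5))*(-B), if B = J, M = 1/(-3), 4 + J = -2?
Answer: -260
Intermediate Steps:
J = -6 (J = -4 - 2 = -6)
M = -⅓ ≈ -0.33333
B = -6
(-5*((M + 4) + 5))*(-B) = (-5*((-⅓ + 4) + 5))*(-1*(-6)) = -5*(11/3 + 5)*6 = -5*26/3*6 = -130/3*6 = -260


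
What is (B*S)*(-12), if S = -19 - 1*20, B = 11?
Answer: 5148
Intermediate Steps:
S = -39 (S = -19 - 20 = -39)
(B*S)*(-12) = (11*(-39))*(-12) = -429*(-12) = 5148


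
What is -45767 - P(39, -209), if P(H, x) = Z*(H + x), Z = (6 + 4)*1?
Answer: -44067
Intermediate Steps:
Z = 10 (Z = 10*1 = 10)
P(H, x) = 10*H + 10*x (P(H, x) = 10*(H + x) = 10*H + 10*x)
-45767 - P(39, -209) = -45767 - (10*39 + 10*(-209)) = -45767 - (390 - 2090) = -45767 - 1*(-1700) = -45767 + 1700 = -44067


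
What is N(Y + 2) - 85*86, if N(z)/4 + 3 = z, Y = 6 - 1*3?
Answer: -7302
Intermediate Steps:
Y = 3 (Y = 6 - 3 = 3)
N(z) = -12 + 4*z
N(Y + 2) - 85*86 = (-12 + 4*(3 + 2)) - 85*86 = (-12 + 4*5) - 7310 = (-12 + 20) - 7310 = 8 - 7310 = -7302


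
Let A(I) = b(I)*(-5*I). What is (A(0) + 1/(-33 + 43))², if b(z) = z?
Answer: 1/100 ≈ 0.010000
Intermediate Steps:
A(I) = -5*I² (A(I) = I*(-5*I) = -5*I²)
(A(0) + 1/(-33 + 43))² = (-5*0² + 1/(-33 + 43))² = (-5*0 + 1/10)² = (0 + ⅒)² = (⅒)² = 1/100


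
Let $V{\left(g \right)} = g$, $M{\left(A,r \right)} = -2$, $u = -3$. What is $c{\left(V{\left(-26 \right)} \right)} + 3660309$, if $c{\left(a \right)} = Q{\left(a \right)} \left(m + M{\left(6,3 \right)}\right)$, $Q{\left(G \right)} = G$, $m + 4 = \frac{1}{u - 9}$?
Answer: $\frac{21962803}{6} \approx 3.6605 \cdot 10^{6}$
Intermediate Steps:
$m = - \frac{49}{12}$ ($m = -4 + \frac{1}{-3 - 9} = -4 + \frac{1}{-12} = -4 - \frac{1}{12} = - \frac{49}{12} \approx -4.0833$)
$c{\left(a \right)} = - \frac{73 a}{12}$ ($c{\left(a \right)} = a \left(- \frac{49}{12} - 2\right) = a \left(- \frac{73}{12}\right) = - \frac{73 a}{12}$)
$c{\left(V{\left(-26 \right)} \right)} + 3660309 = \left(- \frac{73}{12}\right) \left(-26\right) + 3660309 = \frac{949}{6} + 3660309 = \frac{21962803}{6}$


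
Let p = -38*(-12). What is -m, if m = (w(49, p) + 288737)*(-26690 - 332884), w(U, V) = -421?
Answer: 103670937384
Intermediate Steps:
p = 456
m = -103670937384 (m = (-421 + 288737)*(-26690 - 332884) = 288316*(-359574) = -103670937384)
-m = -1*(-103670937384) = 103670937384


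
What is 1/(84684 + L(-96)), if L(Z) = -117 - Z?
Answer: 1/84663 ≈ 1.1812e-5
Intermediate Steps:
1/(84684 + L(-96)) = 1/(84684 + (-117 - 1*(-96))) = 1/(84684 + (-117 + 96)) = 1/(84684 - 21) = 1/84663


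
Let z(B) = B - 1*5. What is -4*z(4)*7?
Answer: 28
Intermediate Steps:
z(B) = -5 + B (z(B) = B - 5 = -5 + B)
-4*z(4)*7 = -4*(-5 + 4)*7 = -4*(-1)*7 = 4*7 = 28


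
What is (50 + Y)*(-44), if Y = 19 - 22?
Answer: -2068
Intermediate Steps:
Y = -3
(50 + Y)*(-44) = (50 - 3)*(-44) = 47*(-44) = -2068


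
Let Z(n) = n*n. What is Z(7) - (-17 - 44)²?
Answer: -3672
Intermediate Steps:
Z(n) = n²
Z(7) - (-17 - 44)² = 7² - (-17 - 44)² = 49 - 1*(-61)² = 49 - 1*3721 = 49 - 3721 = -3672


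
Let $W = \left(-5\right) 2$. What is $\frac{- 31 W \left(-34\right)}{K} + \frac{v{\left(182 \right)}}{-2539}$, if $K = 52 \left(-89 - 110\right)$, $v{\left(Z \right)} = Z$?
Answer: $\frac{6219431}{6568393} \approx 0.94687$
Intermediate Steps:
$W = -10$
$K = -10348$ ($K = 52 \left(-199\right) = -10348$)
$\frac{- 31 W \left(-34\right)}{K} + \frac{v{\left(182 \right)}}{-2539} = \frac{\left(-31\right) \left(-10\right) \left(-34\right)}{-10348} + \frac{182}{-2539} = 310 \left(-34\right) \left(- \frac{1}{10348}\right) + 182 \left(- \frac{1}{2539}\right) = \left(-10540\right) \left(- \frac{1}{10348}\right) - \frac{182}{2539} = \frac{2635}{2587} - \frac{182}{2539} = \frac{6219431}{6568393}$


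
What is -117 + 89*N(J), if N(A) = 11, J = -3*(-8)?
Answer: 862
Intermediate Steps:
J = 24
-117 + 89*N(J) = -117 + 89*11 = -117 + 979 = 862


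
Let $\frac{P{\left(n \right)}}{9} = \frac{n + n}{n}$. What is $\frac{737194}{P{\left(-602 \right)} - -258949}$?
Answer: $\frac{737194}{258967} \approx 2.8467$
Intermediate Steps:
$P{\left(n \right)} = 18$ ($P{\left(n \right)} = 9 \frac{n + n}{n} = 9 \frac{2 n}{n} = 9 \cdot 2 = 18$)
$\frac{737194}{P{\left(-602 \right)} - -258949} = \frac{737194}{18 - -258949} = \frac{737194}{18 + 258949} = \frac{737194}{258967}$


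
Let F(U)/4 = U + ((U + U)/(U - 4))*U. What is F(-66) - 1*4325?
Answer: -178039/35 ≈ -5086.8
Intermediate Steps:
F(U) = 4*U + 8*U²/(-4 + U) (F(U) = 4*(U + ((U + U)/(U - 4))*U) = 4*(U + ((2*U)/(-4 + U))*U) = 4*(U + (2*U/(-4 + U))*U) = 4*(U + 2*U²/(-4 + U)) = 4*U + 8*U²/(-4 + U))
F(-66) - 1*4325 = 4*(-66)*(-4 + 3*(-66))/(-4 - 66) - 1*4325 = 4*(-66)*(-4 - 198)/(-70) - 4325 = 4*(-66)*(-1/70)*(-202) - 4325 = -26664/35 - 4325 = -178039/35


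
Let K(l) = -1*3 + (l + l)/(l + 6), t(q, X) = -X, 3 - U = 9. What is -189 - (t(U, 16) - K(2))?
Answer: -351/2 ≈ -175.50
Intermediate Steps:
U = -6 (U = 3 - 1*9 = 3 - 9 = -6)
K(l) = -3 + 2*l/(6 + l) (K(l) = -3 + (2*l)/(6 + l) = -3 + 2*l/(6 + l))
-189 - (t(U, 16) - K(2)) = -189 - (-1*16 - (-18 - 1*2)/(6 + 2)) = -189 - (-16 - (-18 - 2)/8) = -189 - (-16 - (-20)/8) = -189 - (-16 - 1*(-5/2)) = -189 - (-16 + 5/2) = -189 - 1*(-27/2) = -189 + 27/2 = -351/2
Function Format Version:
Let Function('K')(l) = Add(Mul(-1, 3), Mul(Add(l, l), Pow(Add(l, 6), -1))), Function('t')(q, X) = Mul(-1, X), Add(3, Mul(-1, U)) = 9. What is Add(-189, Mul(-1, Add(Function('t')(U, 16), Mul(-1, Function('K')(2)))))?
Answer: Rational(-351, 2) ≈ -175.50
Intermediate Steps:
U = -6 (U = Add(3, Mul(-1, 9)) = Add(3, -9) = -6)
Function('K')(l) = Add(-3, Mul(2, l, Pow(Add(6, l), -1))) (Function('K')(l) = Add(-3, Mul(Mul(2, l), Pow(Add(6, l), -1))) = Add(-3, Mul(2, l, Pow(Add(6, l), -1))))
Add(-189, Mul(-1, Add(Function('t')(U, 16), Mul(-1, Function('K')(2))))) = Add(-189, Mul(-1, Add(Mul(-1, 16), Mul(-1, Mul(Pow(Add(6, 2), -1), Add(-18, Mul(-1, 2))))))) = Add(-189, Mul(-1, Add(-16, Mul(-1, Mul(Pow(8, -1), Add(-18, -2)))))) = Add(-189, Mul(-1, Add(-16, Mul(-1, Mul(Rational(1, 8), -20))))) = Add(-189, Mul(-1, Add(-16, Mul(-1, Rational(-5, 2))))) = Add(-189, Mul(-1, Add(-16, Rational(5, 2)))) = Add(-189, Mul(-1, Rational(-27, 2))) = Add(-189, Rational(27, 2)) = Rational(-351, 2)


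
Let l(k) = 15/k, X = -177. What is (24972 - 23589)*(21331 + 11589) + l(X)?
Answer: 2686173235/59 ≈ 4.5528e+7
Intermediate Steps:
(24972 - 23589)*(21331 + 11589) + l(X) = (24972 - 23589)*(21331 + 11589) + 15/(-177) = 1383*32920 + 15*(-1/177) = 45528360 - 5/59 = 2686173235/59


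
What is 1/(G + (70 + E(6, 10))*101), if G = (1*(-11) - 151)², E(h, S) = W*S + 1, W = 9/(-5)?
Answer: 1/31597 ≈ 3.1649e-5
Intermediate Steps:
W = -9/5 (W = 9*(-⅕) = -9/5 ≈ -1.8000)
E(h, S) = 1 - 9*S/5 (E(h, S) = -9*S/5 + 1 = 1 - 9*S/5)
G = 26244 (G = (-11 - 151)² = (-162)² = 26244)
1/(G + (70 + E(6, 10))*101) = 1/(26244 + (70 + (1 - 9/5*10))*101) = 1/(26244 + (70 + (1 - 18))*101) = 1/(26244 + (70 - 17)*101) = 1/(26244 + 53*101) = 1/(26244 + 5353) = 1/31597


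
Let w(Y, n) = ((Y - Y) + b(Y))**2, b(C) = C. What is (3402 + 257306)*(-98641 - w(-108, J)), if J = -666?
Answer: -28757395940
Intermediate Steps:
w(Y, n) = Y**2 (w(Y, n) = ((Y - Y) + Y)**2 = (0 + Y)**2 = Y**2)
(3402 + 257306)*(-98641 - w(-108, J)) = (3402 + 257306)*(-98641 - 1*(-108)**2) = 260708*(-98641 - 1*11664) = 260708*(-98641 - 11664) = 260708*(-110305) = -28757395940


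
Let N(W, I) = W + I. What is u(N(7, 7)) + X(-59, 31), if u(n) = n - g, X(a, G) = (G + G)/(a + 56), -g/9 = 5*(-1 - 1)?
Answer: -290/3 ≈ -96.667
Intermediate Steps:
g = 90 (g = -45*(-1 - 1) = -45*(-2) = -9*(-10) = 90)
N(W, I) = I + W
X(a, G) = 2*G/(56 + a) (X(a, G) = (2*G)/(56 + a) = 2*G/(56 + a))
u(n) = -90 + n (u(n) = n - 1*90 = n - 90 = -90 + n)
u(N(7, 7)) + X(-59, 31) = (-90 + (7 + 7)) + 2*31/(56 - 59) = (-90 + 14) + 2*31/(-3) = -76 + 2*31*(-⅓) = -76 - 62/3 = -290/3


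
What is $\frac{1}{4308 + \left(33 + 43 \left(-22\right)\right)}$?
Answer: $\frac{1}{3395} \approx 0.00029455$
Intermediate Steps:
$\frac{1}{4308 + \left(33 + 43 \left(-22\right)\right)} = \frac{1}{4308 + \left(33 - 946\right)} = \frac{1}{4308 - 913} = \frac{1}{3395}$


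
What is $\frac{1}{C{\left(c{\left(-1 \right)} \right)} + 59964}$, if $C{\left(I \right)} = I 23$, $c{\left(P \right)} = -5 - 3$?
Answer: $\frac{1}{59780} \approx 1.6728 \cdot 10^{-5}$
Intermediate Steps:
$c{\left(P \right)} = -8$
$C{\left(I \right)} = 23 I$
$\frac{1}{C{\left(c{\left(-1 \right)} \right)} + 59964} = \frac{1}{23 \left(-8\right) + 59964} = \frac{1}{-184 + 59964} = \frac{1}{59780}$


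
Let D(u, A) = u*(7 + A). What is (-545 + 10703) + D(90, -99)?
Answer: 1878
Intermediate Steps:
(-545 + 10703) + D(90, -99) = (-545 + 10703) + 90*(7 - 99) = 10158 + 90*(-92) = 10158 - 8280 = 1878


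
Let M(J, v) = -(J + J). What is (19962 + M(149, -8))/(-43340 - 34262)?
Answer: -9832/38801 ≈ -0.25340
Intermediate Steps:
M(J, v) = -2*J
(19962 + M(149, -8))/(-43340 - 34262) = (19962 - 2*149)/(-43340 - 34262) = (19962 - 298)/(-77602) = 19664*(-1/77602) = -9832/38801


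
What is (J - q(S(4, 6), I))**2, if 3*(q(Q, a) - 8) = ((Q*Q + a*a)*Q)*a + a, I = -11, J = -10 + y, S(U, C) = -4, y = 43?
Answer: 35307364/9 ≈ 3.9230e+6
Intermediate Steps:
J = 33 (J = -10 + 43 = 33)
q(Q, a) = 8 + a/3 + Q*a*(Q**2 + a**2)/3 (q(Q, a) = 8 + (((Q*Q + a*a)*Q)*a + a)/3 = 8 + (((Q**2 + a**2)*Q)*a + a)/3 = 8 + ((Q*(Q**2 + a**2))*a + a)/3 = 8 + (Q*a*(Q**2 + a**2) + a)/3 = 8 + (a + Q*a*(Q**2 + a**2))/3 = 8 + (a/3 + Q*a*(Q**2 + a**2)/3) = 8 + a/3 + Q*a*(Q**2 + a**2)/3)
(J - q(S(4, 6), I))**2 = (33 - (8 + (1/3)*(-11) + (1/3)*(-4)*(-11)**3 + (1/3)*(-11)*(-4)**3))**2 = (33 - (8 - 11/3 + (1/3)*(-4)*(-1331) + (1/3)*(-11)*(-64)))**2 = (33 - (8 - 11/3 + 5324/3 + 704/3))**2 = (33 - 1*6041/3)**2 = (33 - 6041/3)**2 = (-5942/3)**2 = 35307364/9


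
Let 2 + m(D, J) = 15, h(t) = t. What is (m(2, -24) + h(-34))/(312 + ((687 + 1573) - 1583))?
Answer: -21/989 ≈ -0.021234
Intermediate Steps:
m(D, J) = 13 (m(D, J) = -2 + 15 = 13)
(m(2, -24) + h(-34))/(312 + ((687 + 1573) - 1583)) = (13 - 34)/(312 + ((687 + 1573) - 1583)) = -21/(312 + (2260 - 1583)) = -21/(312 + 677) = -21/989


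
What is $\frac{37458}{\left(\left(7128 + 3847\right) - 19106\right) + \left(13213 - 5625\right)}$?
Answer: $- \frac{12486}{181} \approx -68.983$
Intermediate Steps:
$\frac{37458}{\left(\left(7128 + 3847\right) - 19106\right) + \left(13213 - 5625\right)} = \frac{37458}{\left(10975 - 19106\right) + 7588} = \frac{37458}{-8131 + 7588} = \frac{37458}{-543} = 37458 \left(- \frac{1}{543}\right) = - \frac{12486}{181}$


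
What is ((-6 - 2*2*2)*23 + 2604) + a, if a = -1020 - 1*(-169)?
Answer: 1431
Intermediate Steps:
a = -851 (a = -1020 + 169 = -851)
((-6 - 2*2*2)*23 + 2604) + a = ((-6 - 2*2*2)*23 + 2604) - 851 = ((-6 - 4*2)*23 + 2604) - 851 = ((-6 - 8)*23 + 2604) - 851 = (-14*23 + 2604) - 851 = (-322 + 2604) - 851 = 2282 - 851 = 1431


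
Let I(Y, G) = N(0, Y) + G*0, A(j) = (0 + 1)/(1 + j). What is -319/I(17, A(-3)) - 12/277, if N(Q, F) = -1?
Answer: 88351/277 ≈ 318.96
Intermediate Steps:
A(j) = 1/(1 + j)
I(Y, G) = -1 (I(Y, G) = -1 + G*0 = -1 + 0 = -1)
-319/I(17, A(-3)) - 12/277 = -319/(-1) - 12/277 = -319*(-1) - 12*1/277 = 319 - 12/277 = 88351/277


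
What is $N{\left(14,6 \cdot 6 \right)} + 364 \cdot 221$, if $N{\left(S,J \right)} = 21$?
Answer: $80465$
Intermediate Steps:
$N{\left(14,6 \cdot 6 \right)} + 364 \cdot 221 = 21 + 364 \cdot 221 = 21 + 80444 = 80465$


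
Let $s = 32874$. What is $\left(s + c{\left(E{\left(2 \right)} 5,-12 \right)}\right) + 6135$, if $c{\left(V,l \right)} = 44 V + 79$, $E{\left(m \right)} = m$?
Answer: $39528$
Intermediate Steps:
$c{\left(V,l \right)} = 79 + 44 V$
$\left(s + c{\left(E{\left(2 \right)} 5,-12 \right)}\right) + 6135 = \left(32874 + \left(79 + 44 \cdot 2 \cdot 5\right)\right) + 6135 = \left(32874 + \left(79 + 44 \cdot 10\right)\right) + 6135 = \left(32874 + \left(79 + 440\right)\right) + 6135 = \left(32874 + 519\right) + 6135 = 33393 + 6135 = 39528$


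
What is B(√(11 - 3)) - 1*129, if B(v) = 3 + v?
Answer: -126 + 2*√2 ≈ -123.17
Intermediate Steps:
B(√(11 - 3)) - 1*129 = (3 + √(11 - 3)) - 1*129 = (3 + √8) - 129 = (3 + 2*√2) - 129 = -126 + 2*√2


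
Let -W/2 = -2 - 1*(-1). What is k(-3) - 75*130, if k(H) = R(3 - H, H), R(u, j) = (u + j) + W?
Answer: -9745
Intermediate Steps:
W = 2 (W = -2*(-2 - 1*(-1)) = -2*(-2 + 1) = -2*(-1) = 2)
R(u, j) = 2 + j + u (R(u, j) = (u + j) + 2 = (j + u) + 2 = 2 + j + u)
k(H) = 5 (k(H) = 2 + H + (3 - H) = 5)
k(-3) - 75*130 = 5 - 75*130 = 5 - 9750 = -9745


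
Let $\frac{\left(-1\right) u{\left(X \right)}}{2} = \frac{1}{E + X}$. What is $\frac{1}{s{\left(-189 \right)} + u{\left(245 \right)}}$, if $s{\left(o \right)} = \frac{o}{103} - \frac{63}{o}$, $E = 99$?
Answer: $- \frac{53148}{80117} \approx -0.66338$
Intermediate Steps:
$s{\left(o \right)} = - \frac{63}{o} + \frac{o}{103}$ ($s{\left(o \right)} = o \frac{1}{103} - \frac{63}{o} = \frac{o}{103} - \frac{63}{o} = - \frac{63}{o} + \frac{o}{103}$)
$u{\left(X \right)} = - \frac{2}{99 + X}$
$\frac{1}{s{\left(-189 \right)} + u{\left(245 \right)}} = \frac{1}{\left(- \frac{63}{-189} + \frac{1}{103} \left(-189\right)\right) - \frac{2}{99 + 245}} = \frac{1}{\left(\left(-63\right) \left(- \frac{1}{189}\right) - \frac{189}{103}\right) - \frac{2}{344}} = \frac{1}{\left(\frac{1}{3} - \frac{189}{103}\right) - \frac{1}{172}} = \frac{1}{- \frac{464}{309} - \frac{1}{172}} = \frac{1}{- \frac{80117}{53148}} = - \frac{53148}{80117}$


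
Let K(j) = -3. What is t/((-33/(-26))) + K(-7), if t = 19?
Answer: 395/33 ≈ 11.970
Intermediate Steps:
t/((-33/(-26))) + K(-7) = 19/((-33/(-26))) - 3 = 19/((-33*(-1/26))) - 3 = 19/(33/26) - 3 = 19*(26/33) - 3 = 494/33 - 3 = 395/33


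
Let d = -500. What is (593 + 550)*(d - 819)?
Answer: -1507617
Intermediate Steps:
(593 + 550)*(d - 819) = (593 + 550)*(-500 - 819) = 1143*(-1319) = -1507617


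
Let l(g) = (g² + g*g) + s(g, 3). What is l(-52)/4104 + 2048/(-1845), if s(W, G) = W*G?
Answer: 35693/210330 ≈ 0.16970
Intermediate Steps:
s(W, G) = G*W
l(g) = 2*g² + 3*g (l(g) = (g² + g*g) + 3*g = (g² + g²) + 3*g = 2*g² + 3*g)
l(-52)/4104 + 2048/(-1845) = -52*(3 + 2*(-52))/4104 + 2048/(-1845) = -52*(3 - 104)*(1/4104) + 2048*(-1/1845) = -52*(-101)*(1/4104) - 2048/1845 = 5252*(1/4104) - 2048/1845 = 1313/1026 - 2048/1845 = 35693/210330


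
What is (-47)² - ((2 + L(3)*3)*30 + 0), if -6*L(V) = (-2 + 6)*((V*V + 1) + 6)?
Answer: 3109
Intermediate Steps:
L(V) = -14/3 - 2*V²/3 (L(V) = -(-2 + 6)*((V*V + 1) + 6)/6 = -2*((V² + 1) + 6)/3 = -2*((1 + V²) + 6)/3 = -2*(7 + V²)/3 = -(28 + 4*V²)/6 = -14/3 - 2*V²/3)
(-47)² - ((2 + L(3)*3)*30 + 0) = (-47)² - ((2 + (-14/3 - ⅔*3²)*3)*30 + 0) = 2209 - ((2 + (-14/3 - ⅔*9)*3)*30 + 0) = 2209 - ((2 + (-14/3 - 6)*3)*30 + 0) = 2209 - ((2 - 32/3*3)*30 + 0) = 2209 - ((2 - 32)*30 + 0) = 2209 - (-30*30 + 0) = 2209 - (-900 + 0) = 2209 - 1*(-900) = 2209 + 900 = 3109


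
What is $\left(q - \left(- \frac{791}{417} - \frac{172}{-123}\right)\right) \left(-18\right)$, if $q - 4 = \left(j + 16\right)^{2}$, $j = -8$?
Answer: $- \frac{7026714}{5699} \approx -1233.0$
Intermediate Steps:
$q = 68$ ($q = 4 + \left(-8 + 16\right)^{2} = 4 + 8^{2} = 4 + 64 = 68$)
$\left(q - \left(- \frac{791}{417} - \frac{172}{-123}\right)\right) \left(-18\right) = \left(68 - \left(- \frac{791}{417} - \frac{172}{-123}\right)\right) \left(-18\right) = \left(68 - \left(\left(-791\right) \frac{1}{417} - - \frac{172}{123}\right)\right) \left(-18\right) = \left(68 - \left(- \frac{791}{417} + \frac{172}{123}\right)\right) \left(-18\right) = \left(68 - - \frac{2841}{5699}\right) \left(-18\right) = \left(68 + \frac{2841}{5699}\right) \left(-18\right) = \frac{390373}{5699} \left(-18\right) = - \frac{7026714}{5699}$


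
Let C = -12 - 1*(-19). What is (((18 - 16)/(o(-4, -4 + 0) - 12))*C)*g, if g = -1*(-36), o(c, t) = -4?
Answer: -63/2 ≈ -31.500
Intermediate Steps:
C = 7 (C = -12 + 19 = 7)
g = 36
(((18 - 16)/(o(-4, -4 + 0) - 12))*C)*g = (((18 - 16)/(-4 - 12))*7)*36 = ((2/(-16))*7)*36 = ((2*(-1/16))*7)*36 = -1/8*7*36 = -7/8*36 = -63/2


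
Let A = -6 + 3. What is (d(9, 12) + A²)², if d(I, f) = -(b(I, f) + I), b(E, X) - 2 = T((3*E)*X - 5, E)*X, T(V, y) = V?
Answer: 14668900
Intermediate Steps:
b(E, X) = 2 + X*(-5 + 3*E*X) (b(E, X) = 2 + ((3*E)*X - 5)*X = 2 + (3*E*X - 5)*X = 2 + (-5 + 3*E*X)*X = 2 + X*(-5 + 3*E*X))
d(I, f) = -2 - I - f*(-5 + 3*I*f) (d(I, f) = -((2 + f*(-5 + 3*I*f)) + I) = -(2 + I + f*(-5 + 3*I*f)) = -2 - I - f*(-5 + 3*I*f))
A = -3
(d(9, 12) + A²)² = ((-2 - 1*9 - 1*12*(-5 + 3*9*12)) + (-3)²)² = ((-2 - 9 - 1*12*(-5 + 324)) + 9)² = ((-2 - 9 - 1*12*319) + 9)² = ((-2 - 9 - 3828) + 9)² = (-3839 + 9)² = (-3830)² = 14668900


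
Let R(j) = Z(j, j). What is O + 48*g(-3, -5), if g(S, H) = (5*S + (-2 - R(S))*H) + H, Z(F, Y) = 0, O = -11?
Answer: -491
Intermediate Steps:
R(j) = 0
g(S, H) = -H + 5*S (g(S, H) = (5*S + (-2 - 1*0)*H) + H = (5*S + (-2 + 0)*H) + H = (5*S - 2*H) + H = (-2*H + 5*S) + H = -H + 5*S)
O + 48*g(-3, -5) = -11 + 48*(-1*(-5) + 5*(-3)) = -11 + 48*(5 - 15) = -11 + 48*(-10) = -11 - 480 = -491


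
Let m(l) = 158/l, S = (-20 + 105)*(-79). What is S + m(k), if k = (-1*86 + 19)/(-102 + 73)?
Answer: -445323/67 ≈ -6646.6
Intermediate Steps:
k = 67/29 (k = (-86 + 19)/(-29) = -67*(-1/29) = 67/29 ≈ 2.3103)
S = -6715 (S = 85*(-79) = -6715)
S + m(k) = -6715 + 158/(67/29) = -6715 + 158*(29/67) = -6715 + 4582/67 = -445323/67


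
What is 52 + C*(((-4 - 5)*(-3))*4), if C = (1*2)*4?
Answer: 916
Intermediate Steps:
C = 8 (C = 2*4 = 8)
52 + C*(((-4 - 5)*(-3))*4) = 52 + 8*(((-4 - 5)*(-3))*4) = 52 + 8*(-9*(-3)*4) = 52 + 8*(27*4) = 52 + 8*108 = 52 + 864 = 916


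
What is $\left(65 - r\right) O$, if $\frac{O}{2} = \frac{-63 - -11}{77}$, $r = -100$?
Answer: $- \frac{1560}{7} \approx -222.86$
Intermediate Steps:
$O = - \frac{104}{77}$ ($O = 2 \frac{-63 - -11}{77} = 2 \left(-63 + 11\right) \frac{1}{77} = 2 \left(\left(-52\right) \frac{1}{77}\right) = 2 \left(- \frac{52}{77}\right) = - \frac{104}{77} \approx -1.3506$)
$\left(65 - r\right) O = \left(65 - -100\right) \left(- \frac{104}{77}\right) = \left(65 + 100\right) \left(- \frac{104}{77}\right) = 165 \left(- \frac{104}{77}\right) = - \frac{1560}{7}$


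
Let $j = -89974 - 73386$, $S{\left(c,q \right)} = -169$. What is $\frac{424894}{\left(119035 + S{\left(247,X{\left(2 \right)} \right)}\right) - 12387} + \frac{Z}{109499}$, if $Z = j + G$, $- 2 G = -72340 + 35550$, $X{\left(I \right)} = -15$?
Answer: $\frac{31089739871}{11659344021} \approx 2.6665$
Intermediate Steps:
$j = -163360$
$G = 18395$ ($G = - \frac{-72340 + 35550}{2} = \left(- \frac{1}{2}\right) \left(-36790\right) = 18395$)
$Z = -144965$ ($Z = -163360 + 18395 = -144965$)
$\frac{424894}{\left(119035 + S{\left(247,X{\left(2 \right)} \right)}\right) - 12387} + \frac{Z}{109499} = \frac{424894}{\left(119035 - 169\right) - 12387} - \frac{144965}{109499} = \frac{424894}{118866 - 12387} - \frac{144965}{109499} = \frac{424894}{106479} - \frac{144965}{109499} = \frac{31089739871}{11659344021}$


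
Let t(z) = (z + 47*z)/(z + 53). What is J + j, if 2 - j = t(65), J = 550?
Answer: 31008/59 ≈ 525.56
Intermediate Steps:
t(z) = 48*z/(53 + z) (t(z) = (48*z)/(53 + z) = 48*z/(53 + z))
j = -1442/59 (j = 2 - 48*65/(53 + 65) = 2 - 48*65/118 = 2 - 1*1560/59 = 2 - 1560/59 = -1442/59 ≈ -24.441)
J + j = 550 - 1442/59 = 31008/59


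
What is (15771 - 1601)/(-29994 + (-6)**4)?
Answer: -7085/14349 ≈ -0.49376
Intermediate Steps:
(15771 - 1601)/(-29994 + (-6)**4) = 14170/(-29994 + 1296) = 14170/(-28698) = 14170*(-1/28698) = -7085/14349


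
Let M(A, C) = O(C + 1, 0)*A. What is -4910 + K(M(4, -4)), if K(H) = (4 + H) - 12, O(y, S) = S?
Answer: -4918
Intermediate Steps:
M(A, C) = 0 (M(A, C) = 0*A = 0)
K(H) = -8 + H
-4910 + K(M(4, -4)) = -4910 + (-8 + 0) = -4910 - 8 = -4918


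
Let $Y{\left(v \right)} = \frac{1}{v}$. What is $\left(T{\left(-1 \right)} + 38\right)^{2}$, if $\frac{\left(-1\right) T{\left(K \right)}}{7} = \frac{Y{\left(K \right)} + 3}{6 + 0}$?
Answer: $\frac{11449}{9} \approx 1272.1$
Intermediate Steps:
$T{\left(K \right)} = - \frac{7}{2} - \frac{7}{6 K}$ ($T{\left(K \right)} = - 7 \frac{\frac{1}{K} + 3}{6 + 0} = - 7 \frac{3 + \frac{1}{K}}{6} = - 7 \left(3 + \frac{1}{K}\right) \frac{1}{6} = - 7 \left(\frac{1}{2} + \frac{1}{6 K}\right) = - \frac{7}{2} - \frac{7}{6 K}$)
$\left(T{\left(-1 \right)} + 38\right)^{2} = \left(\frac{7 \left(-1 - -3\right)}{6 \left(-1\right)} + 38\right)^{2} = \left(\frac{7}{6} \left(-1\right) \left(-1 + 3\right) + 38\right)^{2} = \left(\frac{7}{6} \left(-1\right) 2 + 38\right)^{2} = \left(- \frac{7}{3} + 38\right)^{2} = \left(\frac{107}{3}\right)^{2} = \frac{11449}{9}$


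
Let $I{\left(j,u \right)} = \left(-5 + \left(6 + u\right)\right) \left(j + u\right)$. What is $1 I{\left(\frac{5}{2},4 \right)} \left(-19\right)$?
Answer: $- \frac{1235}{2} \approx -617.5$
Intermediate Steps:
$I{\left(j,u \right)} = \left(1 + u\right) \left(j + u\right)$
$1 I{\left(\frac{5}{2},4 \right)} \left(-19\right) = 1 \left(\frac{5}{2} + 4 + 4^{2} + \frac{5}{2} \cdot 4\right) \left(-19\right) = 1 \left(5 \cdot \frac{1}{2} + 4 + 16 + 5 \cdot \frac{1}{2} \cdot 4\right) \left(-19\right) = 1 \left(\frac{5}{2} + 4 + 16 + \frac{5}{2} \cdot 4\right) \left(-19\right) = 1 \left(\frac{5}{2} + 4 + 16 + 10\right) \left(-19\right) = 1 \cdot \frac{65}{2} \left(-19\right) = \frac{65}{2} \left(-19\right) = - \frac{1235}{2}$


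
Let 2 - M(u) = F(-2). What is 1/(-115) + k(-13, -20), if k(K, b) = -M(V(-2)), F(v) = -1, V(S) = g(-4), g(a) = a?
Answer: -346/115 ≈ -3.0087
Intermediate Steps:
V(S) = -4
M(u) = 3 (M(u) = 2 - 1*(-1) = 2 + 1 = 3)
k(K, b) = -3 (k(K, b) = -1*3 = -3)
1/(-115) + k(-13, -20) = 1/(-115) - 3 = -1/115 - 3 = -346/115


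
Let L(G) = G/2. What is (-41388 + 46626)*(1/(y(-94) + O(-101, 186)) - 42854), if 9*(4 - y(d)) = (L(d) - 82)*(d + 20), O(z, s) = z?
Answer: -779581727910/3473 ≈ -2.2447e+8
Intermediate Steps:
L(G) = G/2 (L(G) = G*(½) = G/2)
y(d) = 4 - (-82 + d/2)*(20 + d)/9 (y(d) = 4 - (d/2 - 82)*(d + 20)/9 = 4 - (-82 + d/2)*(20 + d)/9)
(-41388 + 46626)*(1/(y(-94) + O(-101, 186)) - 42854) = (-41388 + 46626)*(1/((1676/9 + 8*(-94) - 1/18*(-94)²) - 101) - 42854) = 5238*(1/((1676/9 - 752 - 1/18*8836) - 101) - 42854) = 5238*(1/((1676/9 - 752 - 4418/9) - 101) - 42854) = 5238*(1/(-3170/3 - 101) - 42854) = 5238*(1/(-3473/3) - 42854) = 5238*(-3/3473 - 42854) = 5238*(-148831945/3473) = -779581727910/3473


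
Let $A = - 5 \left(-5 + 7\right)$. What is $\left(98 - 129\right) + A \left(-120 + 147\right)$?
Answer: $-301$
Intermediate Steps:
$A = -10$ ($A = \left(-5\right) 2 = -10$)
$\left(98 - 129\right) + A \left(-120 + 147\right) = \left(98 - 129\right) - 10 \left(-120 + 147\right) = -31 - 270 = -301$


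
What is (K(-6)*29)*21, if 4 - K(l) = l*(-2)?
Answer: -4872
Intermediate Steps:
K(l) = 4 + 2*l (K(l) = 4 - l*(-2) = 4 - (-2)*l = 4 + 2*l)
(K(-6)*29)*21 = ((4 + 2*(-6))*29)*21 = ((4 - 12)*29)*21 = -8*29*21 = -232*21 = -4872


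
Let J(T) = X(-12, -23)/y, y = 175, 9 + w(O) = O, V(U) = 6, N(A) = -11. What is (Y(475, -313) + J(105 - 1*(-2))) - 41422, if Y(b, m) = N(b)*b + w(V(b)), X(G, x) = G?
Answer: -8163762/175 ≈ -46650.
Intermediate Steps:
w(O) = -9 + O
Y(b, m) = -3 - 11*b (Y(b, m) = -11*b + (-9 + 6) = -11*b - 3 = -3 - 11*b)
J(T) = -12/175
(Y(475, -313) + J(105 - 1*(-2))) - 41422 = ((-3 - 11*475) - 12/175) - 41422 = ((-3 - 5225) - 12/175) - 41422 = (-5228 - 12/175) - 41422 = -914912/175 - 41422 = -8163762/175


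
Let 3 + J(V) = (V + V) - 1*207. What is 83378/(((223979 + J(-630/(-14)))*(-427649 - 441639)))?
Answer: -41689/97298971196 ≈ -4.2846e-7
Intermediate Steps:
J(V) = -210 + 2*V (J(V) = -3 + ((V + V) - 1*207) = -3 + (2*V - 207) = -3 + (-207 + 2*V) = -210 + 2*V)
83378/(((223979 + J(-630/(-14)))*(-427649 - 441639))) = 83378/(((223979 + (-210 + 2*(-630/(-14))))*(-427649 - 441639))) = 83378/(((223979 + (-210 + 2*(-630*(-1/14))))*(-869288))) = 83378/(((223979 + (-210 + 2*45))*(-869288))) = 83378/(((223979 + (-210 + 90))*(-869288))) = 83378/(((223979 - 120)*(-869288))) = 83378/((223859*(-869288))) = 83378/(-194597942392) = 83378*(-1/194597942392) = -41689/97298971196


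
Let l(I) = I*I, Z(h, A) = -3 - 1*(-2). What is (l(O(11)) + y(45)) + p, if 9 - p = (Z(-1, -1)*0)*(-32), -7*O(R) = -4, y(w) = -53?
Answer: -2140/49 ≈ -43.673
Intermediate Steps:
O(R) = 4/7 (O(R) = -⅐*(-4) = 4/7)
Z(h, A) = -1 (Z(h, A) = -3 + 2 = -1)
l(I) = I²
p = 9 (p = 9 - (-1*0)*(-32) = 9 - 0*(-32) = 9 - 1*0 = 9 + 0 = 9)
(l(O(11)) + y(45)) + p = ((4/7)² - 53) + 9 = (16/49 - 53) + 9 = -2581/49 + 9 = -2140/49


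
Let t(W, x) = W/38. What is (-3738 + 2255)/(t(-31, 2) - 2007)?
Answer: 56354/76297 ≈ 0.73861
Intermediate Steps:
t(W, x) = W/38 (t(W, x) = W*(1/38) = W/38)
(-3738 + 2255)/(t(-31, 2) - 2007) = (-3738 + 2255)/((1/38)*(-31) - 2007) = -1483/(-31/38 - 2007) = -1483/(-76297/38) = -1483*(-38/76297) = 56354/76297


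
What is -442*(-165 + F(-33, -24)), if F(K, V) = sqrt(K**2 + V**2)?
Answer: 72930 - 1326*sqrt(185) ≈ 54894.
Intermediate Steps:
-442*(-165 + F(-33, -24)) = -442*(-165 + sqrt((-33)**2 + (-24)**2)) = -442*(-165 + sqrt(1089 + 576)) = -442*(-165 + sqrt(1665)) = -442*(-165 + 3*sqrt(185)) = 72930 - 1326*sqrt(185)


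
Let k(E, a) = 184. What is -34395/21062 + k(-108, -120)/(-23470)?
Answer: -405563029/247162570 ≈ -1.6409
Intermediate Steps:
-34395/21062 + k(-108, -120)/(-23470) = -34395/21062 + 184/(-23470) = -34395*1/21062 + 184*(-1/23470) = -34395/21062 - 92/11735 = -405563029/247162570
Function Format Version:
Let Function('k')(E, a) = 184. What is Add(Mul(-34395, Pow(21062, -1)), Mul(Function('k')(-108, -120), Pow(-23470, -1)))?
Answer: Rational(-405563029, 247162570) ≈ -1.6409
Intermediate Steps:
Add(Mul(-34395, Pow(21062, -1)), Mul(Function('k')(-108, -120), Pow(-23470, -1))) = Add(Mul(-34395, Pow(21062, -1)), Mul(184, Pow(-23470, -1))) = Add(Mul(-34395, Rational(1, 21062)), Mul(184, Rational(-1, 23470))) = Add(Rational(-34395, 21062), Rational(-92, 11735)) = Rational(-405563029, 247162570)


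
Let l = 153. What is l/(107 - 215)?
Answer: -17/12 ≈ -1.4167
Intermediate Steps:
l/(107 - 215) = 153/(107 - 215) = 153/(-108) = -1/108*153 = -17/12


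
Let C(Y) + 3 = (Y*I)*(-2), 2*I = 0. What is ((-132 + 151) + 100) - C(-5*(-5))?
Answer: 122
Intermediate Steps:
I = 0 (I = (1/2)*0 = 0)
C(Y) = -3 (C(Y) = -3 + (Y*0)*(-2) = -3 + 0*(-2) = -3 + 0 = -3)
((-132 + 151) + 100) - C(-5*(-5)) = ((-132 + 151) + 100) - 1*(-3) = (19 + 100) + 3 = 119 + 3 = 122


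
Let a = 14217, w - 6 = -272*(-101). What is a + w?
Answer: 41695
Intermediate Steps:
w = 27478 (w = 6 - 272*(-101) = 6 + 27472 = 27478)
a + w = 14217 + 27478 = 41695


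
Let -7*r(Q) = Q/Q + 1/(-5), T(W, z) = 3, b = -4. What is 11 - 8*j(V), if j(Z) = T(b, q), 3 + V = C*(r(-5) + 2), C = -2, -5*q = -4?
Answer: -13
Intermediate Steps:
q = ⅘ (q = -⅕*(-4) = ⅘ ≈ 0.80000)
r(Q) = -4/35 (r(Q) = -(Q/Q + 1/(-5))/7 = -(1 + 1*(-⅕))/7 = -(1 - ⅕)/7 = -⅐*⅘ = -4/35)
V = -237/35 (V = -3 - 2*(-4/35 + 2) = -3 - 2*66/35 = -3 - 132/35 = -237/35 ≈ -6.7714)
j(Z) = 3
11 - 8*j(V) = 11 - 8*3 = 11 - 24 = -13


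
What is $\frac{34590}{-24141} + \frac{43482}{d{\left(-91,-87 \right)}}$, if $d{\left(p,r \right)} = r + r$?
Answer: $- \frac{58650979}{233363} \approx -251.33$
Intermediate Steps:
$d{\left(p,r \right)} = 2 r$
$\frac{34590}{-24141} + \frac{43482}{d{\left(-91,-87 \right)}} = \frac{34590}{-24141} + \frac{43482}{2 \left(-87\right)} = 34590 \left(- \frac{1}{24141}\right) + \frac{43482}{-174} = - \frac{11530}{8047} + 43482 \left(- \frac{1}{174}\right) = - \frac{11530}{8047} - \frac{7247}{29} = - \frac{58650979}{233363}$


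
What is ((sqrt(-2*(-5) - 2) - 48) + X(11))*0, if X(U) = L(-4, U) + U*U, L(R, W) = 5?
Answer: 0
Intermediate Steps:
X(U) = 5 + U**2 (X(U) = 5 + U*U = 5 + U**2)
((sqrt(-2*(-5) - 2) - 48) + X(11))*0 = ((sqrt(-2*(-5) - 2) - 48) + (5 + 11**2))*0 = ((sqrt(10 - 2) - 48) + (5 + 121))*0 = ((sqrt(8) - 48) + 126)*0 = ((2*sqrt(2) - 48) + 126)*0 = ((-48 + 2*sqrt(2)) + 126)*0 = (78 + 2*sqrt(2))*0 = 0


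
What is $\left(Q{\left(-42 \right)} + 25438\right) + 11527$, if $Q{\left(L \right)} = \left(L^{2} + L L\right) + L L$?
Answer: $42257$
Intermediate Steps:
$Q{\left(L \right)} = 3 L^{2}$ ($Q{\left(L \right)} = \left(L^{2} + L^{2}\right) + L^{2} = 2 L^{2} + L^{2} = 3 L^{2}$)
$\left(Q{\left(-42 \right)} + 25438\right) + 11527 = \left(3 \left(-42\right)^{2} + 25438\right) + 11527 = \left(3 \cdot 1764 + 25438\right) + 11527 = \left(5292 + 25438\right) + 11527 = 30730 + 11527 = 42257$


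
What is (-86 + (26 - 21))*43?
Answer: -3483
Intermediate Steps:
(-86 + (26 - 21))*43 = (-86 + 5)*43 = -81*43 = -3483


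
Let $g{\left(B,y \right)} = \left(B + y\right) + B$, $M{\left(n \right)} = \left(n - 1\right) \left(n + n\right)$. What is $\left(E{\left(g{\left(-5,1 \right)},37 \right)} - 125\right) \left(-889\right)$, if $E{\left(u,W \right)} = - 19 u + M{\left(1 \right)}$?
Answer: $-40894$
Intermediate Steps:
$M{\left(n \right)} = 2 n \left(-1 + n\right)$ ($M{\left(n \right)} = \left(-1 + n\right) 2 n = 2 n \left(-1 + n\right)$)
$g{\left(B,y \right)} = y + 2 B$
$E{\left(u,W \right)} = - 19 u$ ($E{\left(u,W \right)} = - 19 u + 2 \cdot 1 \left(-1 + 1\right) = - 19 u + 2 \cdot 1 \cdot 0 = - 19 u + 0 = - 19 u$)
$\left(E{\left(g{\left(-5,1 \right)},37 \right)} - 125\right) \left(-889\right) = \left(- 19 \left(1 + 2 \left(-5\right)\right) - 125\right) \left(-889\right) = \left(- 19 \left(1 - 10\right) - 125\right) \left(-889\right) = \left(\left(-19\right) \left(-9\right) - 125\right) \left(-889\right) = \left(171 - 125\right) \left(-889\right) = 46 \left(-889\right) = -40894$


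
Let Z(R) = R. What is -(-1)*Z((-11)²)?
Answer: 121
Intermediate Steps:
-(-1)*Z((-11)²) = -(-1)*(-11)² = -(-1)*121 = -1*(-121) = 121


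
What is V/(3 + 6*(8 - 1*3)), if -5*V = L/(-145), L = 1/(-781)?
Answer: -1/18685425 ≈ -5.3518e-8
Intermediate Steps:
L = -1/781 ≈ -0.0012804
V = -1/566225 (V = -(-1)/(3905*(-145)) = -(-1)*(-1)/(3905*145) = -1/5*1/113245 = -1/566225 ≈ -1.7661e-6)
V/(3 + 6*(8 - 1*3)) = -1/(566225*(3 + 6*(8 - 1*3))) = -1/(566225*(3 + 6*(8 - 3))) = -1/(566225*(3 + 6*5)) = -1/(566225*(3 + 30)) = -1/566225/33 = -1/566225*1/33 = -1/18685425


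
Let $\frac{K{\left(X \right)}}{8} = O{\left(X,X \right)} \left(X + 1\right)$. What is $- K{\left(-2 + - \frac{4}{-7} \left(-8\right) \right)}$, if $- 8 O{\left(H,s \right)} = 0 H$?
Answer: $0$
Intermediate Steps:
$O{\left(H,s \right)} = 0$ ($O{\left(H,s \right)} = - \frac{0 H}{8} = \left(- \frac{1}{8}\right) 0 = 0$)
$K{\left(X \right)} = 0$ ($K{\left(X \right)} = 8 \cdot 0 \left(X + 1\right) = 8 \cdot 0 \left(1 + X\right) = 8 \cdot 0 = 0$)
$- K{\left(-2 + - \frac{4}{-7} \left(-8\right) \right)} = \left(-1\right) 0 = 0$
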